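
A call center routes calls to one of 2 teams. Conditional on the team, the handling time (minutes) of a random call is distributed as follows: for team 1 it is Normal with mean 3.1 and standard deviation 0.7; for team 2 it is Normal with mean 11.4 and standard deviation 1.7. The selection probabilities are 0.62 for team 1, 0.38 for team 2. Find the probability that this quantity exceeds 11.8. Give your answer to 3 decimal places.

Conditional on each team, P(X > 11.8): 1: 0; 2: 0.40699.
By total probability, P(X > 11.8) = 0.62·0 + 0.38·0.40699 = 0.154656.

0.155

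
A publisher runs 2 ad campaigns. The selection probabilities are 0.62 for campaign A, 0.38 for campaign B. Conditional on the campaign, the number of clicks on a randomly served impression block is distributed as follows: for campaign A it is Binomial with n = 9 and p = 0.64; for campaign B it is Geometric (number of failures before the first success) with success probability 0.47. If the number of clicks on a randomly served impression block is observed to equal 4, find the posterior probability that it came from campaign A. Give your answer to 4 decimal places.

0.8490

Likelihoods P(X=4 | ·): A: 0.127821; B: 0.0370853.
Posterior ∝ prior × likelihood. Numerator for A: 0.62·0.127821 = 0.0792492.
Normalizing constant: 0.62·0.127821 + 0.38·0.0370853 = 0.0933416.
P(A | observation) = 0.0792492 / 0.0933416 = 0.849023.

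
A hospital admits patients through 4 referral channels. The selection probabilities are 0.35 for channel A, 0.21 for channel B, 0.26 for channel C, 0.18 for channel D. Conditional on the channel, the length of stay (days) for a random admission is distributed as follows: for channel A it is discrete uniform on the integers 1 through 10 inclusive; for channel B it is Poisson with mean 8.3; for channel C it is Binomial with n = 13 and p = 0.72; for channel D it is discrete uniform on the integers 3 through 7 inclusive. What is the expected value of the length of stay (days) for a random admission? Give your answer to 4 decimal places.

Component means — A: 5.5; B: 8.3; C: 9.36; D: 5.
E[X] = 0.35·5.5 + 0.21·8.3 + 0.26·9.36 + 0.18·5 = 7.0016.

7.0016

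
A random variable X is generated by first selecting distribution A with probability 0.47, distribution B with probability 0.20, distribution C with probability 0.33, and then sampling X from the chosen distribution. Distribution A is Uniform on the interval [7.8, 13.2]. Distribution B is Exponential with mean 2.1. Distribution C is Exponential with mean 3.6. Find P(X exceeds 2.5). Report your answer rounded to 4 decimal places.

0.6956

Conditional on each component, P(X > 2.5): A: 1; B: 0.304076; C: 0.499352.
By total probability, P(X > 2.5) = 0.47·1 + 0.2·0.304076 + 0.33·0.499352 = 0.695601.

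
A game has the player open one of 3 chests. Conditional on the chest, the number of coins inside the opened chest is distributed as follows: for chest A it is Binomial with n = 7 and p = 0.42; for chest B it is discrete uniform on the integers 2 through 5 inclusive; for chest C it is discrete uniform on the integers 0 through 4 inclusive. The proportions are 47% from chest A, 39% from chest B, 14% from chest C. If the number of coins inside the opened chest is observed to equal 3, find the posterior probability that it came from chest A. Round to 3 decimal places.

0.524

Likelihoods P(X=3 | ·): A: 0.293446; B: 0.25; C: 0.2.
Posterior ∝ prior × likelihood. Numerator for A: 0.47·0.293446 = 0.13792.
Normalizing constant: 0.47·0.293446 + 0.39·0.25 + 0.14·0.2 = 0.26342.
P(A | observation) = 0.13792 / 0.26342 = 0.523574.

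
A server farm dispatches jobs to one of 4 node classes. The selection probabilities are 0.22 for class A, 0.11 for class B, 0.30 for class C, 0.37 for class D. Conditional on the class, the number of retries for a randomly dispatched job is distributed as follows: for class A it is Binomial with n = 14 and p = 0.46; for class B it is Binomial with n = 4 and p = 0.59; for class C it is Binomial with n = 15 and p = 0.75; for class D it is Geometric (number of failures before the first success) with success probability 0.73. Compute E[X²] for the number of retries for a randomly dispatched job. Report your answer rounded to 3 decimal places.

49.659

For each component E[X²] = Var + (mean)², giving A: 44.9512; B: 6.5372; C: 129.375; D: 0.64346.
Overall E[X²] = 0.22·44.9512 + 0.11·6.5372 + 0.3·129.375 + 0.37·0.64346 = 49.6589.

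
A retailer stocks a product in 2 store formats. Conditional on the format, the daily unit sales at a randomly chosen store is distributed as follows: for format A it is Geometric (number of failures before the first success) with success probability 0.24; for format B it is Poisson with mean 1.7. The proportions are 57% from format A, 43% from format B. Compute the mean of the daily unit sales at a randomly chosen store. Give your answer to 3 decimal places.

Component means — A: 3.16667; B: 1.7.
E[X] = 0.57·3.16667 + 0.43·1.7 = 2.536.

2.536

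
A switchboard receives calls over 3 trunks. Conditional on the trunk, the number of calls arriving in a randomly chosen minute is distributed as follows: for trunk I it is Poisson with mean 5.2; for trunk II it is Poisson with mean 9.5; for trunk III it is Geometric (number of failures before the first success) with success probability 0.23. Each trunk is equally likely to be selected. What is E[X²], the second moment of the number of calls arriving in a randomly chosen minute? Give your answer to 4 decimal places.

For each component E[X²] = Var + (mean)², giving I: 32.24; II: 99.75; III: 25.7637.
Overall E[X²] = 0.333333·32.24 + 0.333333·99.75 + 0.333333·25.7637 = 52.5846.

52.5846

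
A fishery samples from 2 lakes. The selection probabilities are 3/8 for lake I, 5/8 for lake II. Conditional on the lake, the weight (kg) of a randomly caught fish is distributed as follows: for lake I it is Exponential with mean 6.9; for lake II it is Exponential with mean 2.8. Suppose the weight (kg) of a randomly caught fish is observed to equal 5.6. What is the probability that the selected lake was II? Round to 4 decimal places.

0.5558

Likelihoods f(5.6 | ·): I: 0.0643695; II: 0.048334.
Posterior ∝ prior × likelihood. Numerator for II: 0.625·0.048334 = 0.0302088.
Normalizing constant: 0.375·0.0643695 + 0.625·0.048334 = 0.0543473.
P(II | observation) = 0.0302088 / 0.0543473 = 0.555846.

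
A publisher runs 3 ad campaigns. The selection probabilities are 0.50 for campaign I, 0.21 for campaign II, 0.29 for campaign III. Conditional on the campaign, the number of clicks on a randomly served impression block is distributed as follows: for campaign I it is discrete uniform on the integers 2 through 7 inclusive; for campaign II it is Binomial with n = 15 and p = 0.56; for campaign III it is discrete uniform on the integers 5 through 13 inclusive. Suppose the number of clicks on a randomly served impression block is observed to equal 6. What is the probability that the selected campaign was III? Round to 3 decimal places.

Likelihoods P(X=6 | ·): I: 0.166667; II: 0.0954127; III: 0.111111.
Posterior ∝ prior × likelihood. Numerator for III: 0.29·0.111111 = 0.0322222.
Normalizing constant: 0.5·0.166667 + 0.21·0.0954127 + 0.29·0.111111 = 0.135592.
P(III | observation) = 0.0322222 / 0.135592 = 0.237641.

0.238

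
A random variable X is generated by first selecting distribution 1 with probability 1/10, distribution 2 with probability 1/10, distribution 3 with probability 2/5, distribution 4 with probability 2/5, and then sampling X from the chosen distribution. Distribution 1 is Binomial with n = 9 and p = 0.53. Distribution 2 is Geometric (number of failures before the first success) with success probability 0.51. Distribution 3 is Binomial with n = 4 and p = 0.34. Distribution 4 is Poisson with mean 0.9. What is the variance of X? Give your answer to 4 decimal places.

2.3813

Per component, 1: μ=4.77, E[X²]=24.9948; 2: μ=0.960784, E[X²]=2.807; 3: μ=1.36, E[X²]=2.7472; 4: μ=0.9, E[X²]=1.71.
E[X] = 0.1·4.77 + 0.1·0.960784 + 0.4·1.36 + 0.4·0.9 = 1.47708.
E[X²] = 0.1·24.9948 + 0.1·2.807 + 0.4·2.7472 + 0.4·1.71 = 4.56306.
Var(X) = E[X²] − (E[X])² = 4.56306 − 2.18176 = 2.3813.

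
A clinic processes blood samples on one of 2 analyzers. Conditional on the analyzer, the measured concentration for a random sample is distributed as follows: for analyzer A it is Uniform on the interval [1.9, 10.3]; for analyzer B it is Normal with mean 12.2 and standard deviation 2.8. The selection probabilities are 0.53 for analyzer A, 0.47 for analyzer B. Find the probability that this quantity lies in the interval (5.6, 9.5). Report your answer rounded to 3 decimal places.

0.320

Conditional on each analyzer, P(5.6 < X < 9.5): A: 0.464286; B: 0.158243.
By total probability, P(5.6 < X < 9.5) = 0.53·0.464286 + 0.47·0.158243 = 0.320446.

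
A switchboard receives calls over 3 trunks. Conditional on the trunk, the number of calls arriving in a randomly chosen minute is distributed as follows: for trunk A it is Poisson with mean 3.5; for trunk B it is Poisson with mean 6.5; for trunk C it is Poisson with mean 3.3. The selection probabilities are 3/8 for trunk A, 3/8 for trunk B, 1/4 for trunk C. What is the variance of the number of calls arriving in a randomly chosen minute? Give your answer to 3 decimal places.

6.804

Per component, A: μ=3.5, E[X²]=15.75; B: μ=6.5, E[X²]=48.75; C: μ=3.3, E[X²]=14.19.
E[X] = 0.375·3.5 + 0.375·6.5 + 0.25·3.3 = 4.575.
E[X²] = 0.375·15.75 + 0.375·48.75 + 0.25·14.19 = 27.735.
Var(X) = E[X²] − (E[X])² = 27.735 − 20.9306 = 6.80437.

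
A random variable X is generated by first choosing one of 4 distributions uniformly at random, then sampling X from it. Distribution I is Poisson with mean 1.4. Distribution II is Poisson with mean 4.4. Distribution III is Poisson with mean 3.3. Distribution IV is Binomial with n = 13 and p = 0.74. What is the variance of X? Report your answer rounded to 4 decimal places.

Per component, I: μ=1.4, E[X²]=3.36; II: μ=4.4, E[X²]=23.76; III: μ=3.3, E[X²]=14.19; IV: μ=9.62, E[X²]=95.0456.
E[X] = 0.25·1.4 + 0.25·4.4 + 0.25·3.3 + 0.25·9.62 = 4.68.
E[X²] = 0.25·3.36 + 0.25·23.76 + 0.25·14.19 + 0.25·95.0456 = 34.0889.
Var(X) = E[X²] − (E[X])² = 34.0889 − 21.9024 = 12.1865.

12.1865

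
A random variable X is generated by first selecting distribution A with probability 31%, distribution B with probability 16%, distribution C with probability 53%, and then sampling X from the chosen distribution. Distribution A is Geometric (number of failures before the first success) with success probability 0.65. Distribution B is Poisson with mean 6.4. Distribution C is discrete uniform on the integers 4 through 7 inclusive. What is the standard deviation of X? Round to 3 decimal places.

2.786

Per component, A: μ=0.538462, E[X²]=1.11834; B: μ=6.4, E[X²]=47.36; C: μ=5.5, E[X²]=31.5.
E[X] = 0.31·0.538462 + 0.16·6.4 + 0.53·5.5 = 4.10592.
E[X²] = 0.31·1.11834 + 0.16·47.36 + 0.53·31.5 = 24.6193.
Var(X) = E[X²] − (E[X])² = 24.6193 − 16.8586 = 7.76068.
SD(X) = √7.76068 = 2.7858.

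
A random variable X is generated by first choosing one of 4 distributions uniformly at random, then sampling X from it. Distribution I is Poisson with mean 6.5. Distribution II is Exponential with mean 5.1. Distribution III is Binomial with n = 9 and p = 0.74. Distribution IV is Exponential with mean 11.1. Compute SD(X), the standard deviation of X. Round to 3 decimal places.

Per component, I: μ=6.5, E[X²]=48.75; II: μ=5.1, E[X²]=52.02; III: μ=6.66, E[X²]=46.0872; IV: μ=11.1, E[X²]=246.42.
E[X] = 0.25·6.5 + 0.25·5.1 + 0.25·6.66 + 0.25·11.1 = 7.34.
E[X²] = 0.25·48.75 + 0.25·52.02 + 0.25·46.0872 + 0.25·246.42 = 98.3193.
Var(X) = E[X²] − (E[X])² = 98.3193 − 53.8756 = 44.4437.
SD(X) = √44.4437 = 6.66661.

6.667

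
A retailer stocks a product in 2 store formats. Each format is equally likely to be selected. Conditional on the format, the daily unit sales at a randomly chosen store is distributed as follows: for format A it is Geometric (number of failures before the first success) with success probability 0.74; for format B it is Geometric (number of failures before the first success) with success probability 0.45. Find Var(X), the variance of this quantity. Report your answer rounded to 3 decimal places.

1.785

Per component, A: μ=0.351351, E[X²]=0.598247; B: μ=1.22222, E[X²]=4.20988.
E[X] = 0.5·0.351351 + 0.5·1.22222 = 0.786787.
E[X²] = 0.5·0.598247 + 0.5·4.20988 = 2.40406.
Var(X) = E[X²] − (E[X])² = 2.40406 − 0.619033 = 1.78503.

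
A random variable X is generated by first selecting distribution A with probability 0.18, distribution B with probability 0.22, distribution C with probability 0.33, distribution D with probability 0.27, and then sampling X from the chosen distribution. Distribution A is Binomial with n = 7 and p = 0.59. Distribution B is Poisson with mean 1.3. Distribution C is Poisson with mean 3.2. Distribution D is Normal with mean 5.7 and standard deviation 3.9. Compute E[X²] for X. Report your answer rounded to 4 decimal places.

For each component E[X²] = Var + (mean)², giving A: 18.7502; B: 2.99; C: 13.44; D: 47.7.
Overall E[X²] = 0.18·18.7502 + 0.22·2.99 + 0.33·13.44 + 0.27·47.7 = 21.347.

21.3470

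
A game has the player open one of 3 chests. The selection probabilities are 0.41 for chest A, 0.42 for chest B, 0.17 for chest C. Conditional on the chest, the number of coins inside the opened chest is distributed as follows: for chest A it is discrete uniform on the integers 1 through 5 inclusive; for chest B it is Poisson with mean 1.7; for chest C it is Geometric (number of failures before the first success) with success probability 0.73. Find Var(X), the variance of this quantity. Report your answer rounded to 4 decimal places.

Per component, A: μ=3, E[X²]=11; B: μ=1.7, E[X²]=4.59; C: μ=0.369863, E[X²]=0.64346.
E[X] = 0.41·3 + 0.42·1.7 + 0.17·0.369863 = 2.00688.
E[X²] = 0.41·11 + 0.42·4.59 + 0.17·0.64346 = 6.54719.
Var(X) = E[X²] − (E[X])² = 6.54719 − 4.02755 = 2.51963.

2.5196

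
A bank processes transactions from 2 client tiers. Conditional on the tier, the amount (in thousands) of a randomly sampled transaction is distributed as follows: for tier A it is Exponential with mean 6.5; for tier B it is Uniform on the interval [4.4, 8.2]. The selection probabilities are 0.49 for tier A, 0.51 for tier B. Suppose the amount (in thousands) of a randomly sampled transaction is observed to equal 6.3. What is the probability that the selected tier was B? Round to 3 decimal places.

Likelihoods f(6.3 | ·): A: 0.0583653; B: 0.263158.
Posterior ∝ prior × likelihood. Numerator for B: 0.51·0.263158 = 0.134211.
Normalizing constant: 0.49·0.0583653 + 0.51·0.263158 = 0.16281.
P(B | observation) = 0.134211 / 0.16281 = 0.824341.

0.824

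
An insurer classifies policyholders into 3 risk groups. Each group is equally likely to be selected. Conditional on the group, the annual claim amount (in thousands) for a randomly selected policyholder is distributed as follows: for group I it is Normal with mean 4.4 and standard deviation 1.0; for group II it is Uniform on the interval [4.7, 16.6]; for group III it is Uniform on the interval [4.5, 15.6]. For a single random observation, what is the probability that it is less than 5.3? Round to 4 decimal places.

Conditional on each group, P(X < 5.3): I: 0.81594; II: 0.0504202; III: 0.0720721.
By total probability, P(X < 5.3) = 0.333333·0.81594 + 0.333333·0.0504202 + 0.333333·0.0720721 = 0.312811.

0.3128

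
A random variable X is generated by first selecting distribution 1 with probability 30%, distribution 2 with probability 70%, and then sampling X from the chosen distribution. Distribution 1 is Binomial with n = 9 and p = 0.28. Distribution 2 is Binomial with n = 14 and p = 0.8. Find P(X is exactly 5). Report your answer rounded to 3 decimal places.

0.018

Conditional on each component, P(X = 5): 1: 0.0582761; 2: 0.00033588.
By total probability, P(X = 5) = 0.3·0.0582761 + 0.7·0.00033588 = 0.017718.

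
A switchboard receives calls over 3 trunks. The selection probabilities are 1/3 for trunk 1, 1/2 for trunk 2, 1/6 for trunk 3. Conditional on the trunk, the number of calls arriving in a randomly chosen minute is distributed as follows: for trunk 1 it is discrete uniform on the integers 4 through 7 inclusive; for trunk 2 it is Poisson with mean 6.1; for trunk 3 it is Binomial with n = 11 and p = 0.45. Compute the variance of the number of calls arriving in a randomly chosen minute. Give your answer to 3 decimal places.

4.107

Per component, 1: μ=5.5, E[X²]=31.5; 2: μ=6.1, E[X²]=43.31; 3: μ=4.95, E[X²]=27.225.
E[X] = 0.333333·5.5 + 0.5·6.1 + 0.166667·4.95 = 5.70833.
E[X²] = 0.333333·31.5 + 0.5·43.31 + 0.166667·27.225 = 36.6925.
Var(X) = E[X²] − (E[X])² = 36.6925 − 32.5851 = 4.10743.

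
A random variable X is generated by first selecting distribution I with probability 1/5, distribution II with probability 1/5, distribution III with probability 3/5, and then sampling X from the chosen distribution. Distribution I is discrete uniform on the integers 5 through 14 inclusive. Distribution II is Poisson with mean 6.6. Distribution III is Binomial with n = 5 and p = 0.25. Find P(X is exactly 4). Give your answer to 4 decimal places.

Conditional on each component, P(X = 4): I: 0; II: 0.107553; III: 0.0146484.
By total probability, P(X = 4) = 0.2·0 + 0.2·0.107553 + 0.6·0.0146484 = 0.0302996.

0.0303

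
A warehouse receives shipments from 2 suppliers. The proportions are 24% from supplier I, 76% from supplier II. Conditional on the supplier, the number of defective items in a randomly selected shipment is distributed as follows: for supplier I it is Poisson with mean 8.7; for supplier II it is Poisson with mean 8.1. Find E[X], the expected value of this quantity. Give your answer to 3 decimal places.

8.244

Component means — I: 8.7; II: 8.1.
E[X] = 0.24·8.7 + 0.76·8.1 = 8.244.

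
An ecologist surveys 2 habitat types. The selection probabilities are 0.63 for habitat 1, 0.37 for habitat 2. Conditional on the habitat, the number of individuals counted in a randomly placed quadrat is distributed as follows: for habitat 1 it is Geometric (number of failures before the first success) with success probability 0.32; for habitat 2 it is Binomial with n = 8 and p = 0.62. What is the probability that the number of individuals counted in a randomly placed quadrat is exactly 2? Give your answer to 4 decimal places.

0.1052

Conditional on each habitat, P(X = 2): 1: 0.147968; 2: 0.0324073.
By total probability, P(X = 2) = 0.63·0.147968 + 0.37·0.0324073 = 0.105211.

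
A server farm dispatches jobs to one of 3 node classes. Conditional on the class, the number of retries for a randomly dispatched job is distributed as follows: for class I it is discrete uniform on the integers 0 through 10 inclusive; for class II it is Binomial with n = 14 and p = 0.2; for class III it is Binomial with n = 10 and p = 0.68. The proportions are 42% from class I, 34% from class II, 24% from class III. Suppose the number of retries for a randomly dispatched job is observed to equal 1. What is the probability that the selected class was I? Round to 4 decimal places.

0.4215

Likelihoods P(X=1 | ·): I: 0.0909091; II: 0.153932; III: 0.000239254.
Posterior ∝ prior × likelihood. Numerator for I: 0.42·0.0909091 = 0.0381818.
Normalizing constant: 0.42·0.0909091 + 0.34·0.153932 + 0.24·0.000239254 = 0.090576.
P(I | observation) = 0.0381818 / 0.090576 = 0.421545.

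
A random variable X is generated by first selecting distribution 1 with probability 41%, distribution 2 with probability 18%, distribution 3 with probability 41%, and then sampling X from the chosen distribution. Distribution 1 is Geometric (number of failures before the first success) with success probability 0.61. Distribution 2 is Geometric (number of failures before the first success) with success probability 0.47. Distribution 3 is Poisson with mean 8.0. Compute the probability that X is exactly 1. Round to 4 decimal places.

Conditional on each component, P(X = 1): 1: 0.2379; 2: 0.2491; 3: 0.0026837.
By total probability, P(X = 1) = 0.41·0.2379 + 0.18·0.2491 + 0.41·0.0026837 = 0.143477.

0.1435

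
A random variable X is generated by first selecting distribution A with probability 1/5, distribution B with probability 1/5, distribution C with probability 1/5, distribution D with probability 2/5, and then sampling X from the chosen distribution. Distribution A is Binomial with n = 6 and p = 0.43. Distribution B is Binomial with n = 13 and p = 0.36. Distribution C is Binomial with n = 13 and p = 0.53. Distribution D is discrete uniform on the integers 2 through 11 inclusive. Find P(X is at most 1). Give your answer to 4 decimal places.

0.0431

Conditional on each component, P(X ≤ 1): A: 0.189533; B: 0.025123; C: 0.000855169; D: 0.
By total probability, P(X ≤ 1) = 0.2·0.189533 + 0.2·0.025123 + 0.2·0.000855169 + 0.4·0 = 0.0431022.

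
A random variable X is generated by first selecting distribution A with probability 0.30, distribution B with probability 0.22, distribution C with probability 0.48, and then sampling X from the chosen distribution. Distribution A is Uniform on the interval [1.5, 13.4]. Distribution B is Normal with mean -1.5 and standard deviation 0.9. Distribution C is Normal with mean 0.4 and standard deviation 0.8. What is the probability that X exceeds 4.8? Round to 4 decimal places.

Conditional on each component, P(X > 4.8): A: 0.722689; B: 1.27987e-12; C: 1.89896e-08.
By total probability, P(X > 4.8) = 0.3·0.722689 + 0.22·1.27987e-12 + 0.48·1.89896e-08 = 0.216807.

0.2168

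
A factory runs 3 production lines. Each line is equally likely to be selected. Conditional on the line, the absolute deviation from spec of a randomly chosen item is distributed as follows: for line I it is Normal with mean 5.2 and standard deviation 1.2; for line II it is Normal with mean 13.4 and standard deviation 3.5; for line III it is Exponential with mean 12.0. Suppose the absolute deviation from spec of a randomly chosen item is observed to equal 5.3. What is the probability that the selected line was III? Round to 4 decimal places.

0.1364

Likelihoods f(5.3 | ·): I: 0.3313; II: 0.00783103; III: 0.0535803.
Posterior ∝ prior × likelihood. Numerator for III: 0.333333·0.0535803 = 0.0178601.
Normalizing constant: 0.333333·0.3313 + 0.333333·0.00783103 + 0.333333·0.0535803 = 0.130904.
P(III | observation) = 0.0178601 / 0.130904 = 0.136437.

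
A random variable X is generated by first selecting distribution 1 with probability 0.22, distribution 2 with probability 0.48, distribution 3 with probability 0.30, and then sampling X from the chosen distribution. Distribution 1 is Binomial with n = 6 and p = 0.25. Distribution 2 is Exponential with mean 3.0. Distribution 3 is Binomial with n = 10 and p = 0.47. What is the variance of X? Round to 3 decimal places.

6.644

Per component, 1: μ=1.5, E[X²]=3.375; 2: μ=3, E[X²]=18; 3: μ=4.7, E[X²]=24.581.
E[X] = 0.22·1.5 + 0.48·3 + 0.3·4.7 = 3.18.
E[X²] = 0.22·3.375 + 0.48·18 + 0.3·24.581 = 16.7568.
Var(X) = E[X²] − (E[X])² = 16.7568 − 10.1124 = 6.6444.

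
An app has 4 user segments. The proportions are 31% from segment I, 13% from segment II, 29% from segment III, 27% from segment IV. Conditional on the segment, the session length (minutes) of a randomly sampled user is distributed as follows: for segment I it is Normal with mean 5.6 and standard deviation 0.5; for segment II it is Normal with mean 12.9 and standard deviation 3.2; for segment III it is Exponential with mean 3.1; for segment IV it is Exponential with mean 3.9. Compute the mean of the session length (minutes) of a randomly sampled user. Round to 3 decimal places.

5.365

Component means — I: 5.6; II: 12.9; III: 3.1; IV: 3.9.
E[X] = 0.31·5.6 + 0.13·12.9 + 0.29·3.1 + 0.27·3.9 = 5.365.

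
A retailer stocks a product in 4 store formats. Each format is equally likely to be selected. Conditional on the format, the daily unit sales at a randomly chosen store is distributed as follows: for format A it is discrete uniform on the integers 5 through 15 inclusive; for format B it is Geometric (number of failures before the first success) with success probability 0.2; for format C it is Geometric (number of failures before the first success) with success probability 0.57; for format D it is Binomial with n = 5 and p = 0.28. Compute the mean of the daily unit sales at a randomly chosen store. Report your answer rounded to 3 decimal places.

4.039

Component means — A: 10; B: 4; C: 0.754386; D: 1.4.
E[X] = 0.25·10 + 0.25·4 + 0.25·0.754386 + 0.25·1.4 = 4.0386.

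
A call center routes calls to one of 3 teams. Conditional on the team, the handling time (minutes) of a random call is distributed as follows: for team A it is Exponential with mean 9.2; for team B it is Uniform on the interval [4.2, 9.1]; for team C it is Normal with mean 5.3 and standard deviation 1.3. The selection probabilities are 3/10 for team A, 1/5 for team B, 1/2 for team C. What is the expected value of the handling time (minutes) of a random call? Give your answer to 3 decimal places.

6.740

Component means — A: 9.2; B: 6.65; C: 5.3.
E[X] = 0.3·9.2 + 0.2·6.65 + 0.5·5.3 = 6.74.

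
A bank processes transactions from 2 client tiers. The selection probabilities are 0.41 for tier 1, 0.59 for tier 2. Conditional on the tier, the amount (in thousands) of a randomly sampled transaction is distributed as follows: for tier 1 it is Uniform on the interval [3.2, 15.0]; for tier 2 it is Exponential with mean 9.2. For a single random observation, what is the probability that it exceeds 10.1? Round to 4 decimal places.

Conditional on each tier, P(X > 10.1): 1: 0.415254; 2: 0.333596.
By total probability, P(X > 10.1) = 0.41·0.415254 + 0.59·0.333596 = 0.367076.

0.3671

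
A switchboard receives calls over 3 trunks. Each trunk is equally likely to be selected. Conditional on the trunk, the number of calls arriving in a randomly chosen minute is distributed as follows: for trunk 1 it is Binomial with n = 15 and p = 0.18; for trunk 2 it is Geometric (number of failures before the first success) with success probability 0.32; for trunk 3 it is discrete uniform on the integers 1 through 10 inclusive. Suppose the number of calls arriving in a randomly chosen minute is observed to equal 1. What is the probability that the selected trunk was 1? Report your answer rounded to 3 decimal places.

0.346

Likelihoods P(X=1 | ·): 1: 0.167787; 2: 0.2176; 3: 0.1.
Posterior ∝ prior × likelihood. Numerator for 1: 0.333333·0.167787 = 0.0559289.
Normalizing constant: 0.333333·0.167787 + 0.333333·0.2176 + 0.333333·0.1 = 0.161796.
P(1 | observation) = 0.0559289 / 0.161796 = 0.345676.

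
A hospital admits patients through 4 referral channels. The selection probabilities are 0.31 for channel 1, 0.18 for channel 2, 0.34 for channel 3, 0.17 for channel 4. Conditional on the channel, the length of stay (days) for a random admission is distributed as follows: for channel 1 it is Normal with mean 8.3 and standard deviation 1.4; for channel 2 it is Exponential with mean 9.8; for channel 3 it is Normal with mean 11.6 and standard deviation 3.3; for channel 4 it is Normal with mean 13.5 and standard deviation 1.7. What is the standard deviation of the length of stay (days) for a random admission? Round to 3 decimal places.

Per component, 1: μ=8.3, E[X²]=70.85; 2: μ=9.8, E[X²]=192.08; 3: μ=11.6, E[X²]=145.45; 4: μ=13.5, E[X²]=185.14.
E[X] = 0.31·8.3 + 0.18·9.8 + 0.34·11.6 + 0.17·13.5 = 10.576.
E[X²] = 0.31·70.85 + 0.18·192.08 + 0.34·145.45 + 0.17·185.14 = 137.465.
Var(X) = E[X²] − (E[X])² = 137.465 − 111.852 = 25.6129.
SD(X) = √25.6129 = 5.06092.

5.061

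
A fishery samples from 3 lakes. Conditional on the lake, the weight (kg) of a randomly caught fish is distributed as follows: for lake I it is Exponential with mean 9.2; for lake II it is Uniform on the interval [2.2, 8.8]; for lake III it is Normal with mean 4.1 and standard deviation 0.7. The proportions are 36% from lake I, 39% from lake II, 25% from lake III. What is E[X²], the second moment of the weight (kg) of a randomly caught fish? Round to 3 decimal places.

78.479

For each component E[X²] = Var + (mean)², giving I: 169.28; II: 33.88; III: 17.3.
Overall E[X²] = 0.36·169.28 + 0.39·33.88 + 0.25·17.3 = 78.479.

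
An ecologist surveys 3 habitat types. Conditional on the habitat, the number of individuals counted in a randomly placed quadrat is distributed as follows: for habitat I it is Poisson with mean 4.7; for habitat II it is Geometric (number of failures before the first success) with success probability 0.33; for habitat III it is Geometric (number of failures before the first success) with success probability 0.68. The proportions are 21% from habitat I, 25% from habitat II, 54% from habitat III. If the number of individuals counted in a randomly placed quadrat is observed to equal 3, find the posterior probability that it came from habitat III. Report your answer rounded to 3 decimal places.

0.172

Likelihoods P(X=3 | ·): I: 0.157383; II: 0.0992518; III: 0.0222822.
Posterior ∝ prior × likelihood. Numerator for III: 0.54·0.0222822 = 0.0120324.
Normalizing constant: 0.21·0.157383 + 0.25·0.0992518 + 0.54·0.0222822 = 0.0698958.
P(III | observation) = 0.0120324 / 0.0698958 = 0.172148.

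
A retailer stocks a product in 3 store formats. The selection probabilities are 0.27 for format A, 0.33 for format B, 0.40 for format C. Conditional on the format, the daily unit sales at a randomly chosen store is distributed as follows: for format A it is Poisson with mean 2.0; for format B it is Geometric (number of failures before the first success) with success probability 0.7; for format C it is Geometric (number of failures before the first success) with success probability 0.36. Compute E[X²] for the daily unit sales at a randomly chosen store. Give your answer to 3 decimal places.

For each component E[X²] = Var + (mean)², giving A: 6; B: 0.795918; C: 8.09877.
Overall E[X²] = 0.27·6 + 0.33·0.795918 + 0.4·8.09877 = 5.12216.

5.122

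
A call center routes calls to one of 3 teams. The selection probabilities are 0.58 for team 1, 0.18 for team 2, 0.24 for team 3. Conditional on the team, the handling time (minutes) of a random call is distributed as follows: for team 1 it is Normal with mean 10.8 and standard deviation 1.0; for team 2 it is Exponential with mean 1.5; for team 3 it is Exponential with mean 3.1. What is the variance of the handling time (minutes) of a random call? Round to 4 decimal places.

20.6847

Per component, 1: μ=10.8, E[X²]=117.64; 2: μ=1.5, E[X²]=4.5; 3: μ=3.1, E[X²]=19.22.
E[X] = 0.58·10.8 + 0.18·1.5 + 0.24·3.1 = 7.278.
E[X²] = 0.58·117.64 + 0.18·4.5 + 0.24·19.22 = 73.654.
Var(X) = E[X²] − (E[X])² = 73.654 − 52.9693 = 20.6847.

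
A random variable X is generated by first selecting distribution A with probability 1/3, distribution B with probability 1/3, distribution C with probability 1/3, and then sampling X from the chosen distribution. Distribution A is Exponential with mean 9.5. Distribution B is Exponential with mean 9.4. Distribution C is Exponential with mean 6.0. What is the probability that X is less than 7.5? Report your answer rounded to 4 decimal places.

0.6030

Conditional on each component, P(X < 7.5): A: 0.545916; B: 0.549714; C: 0.713495.
By total probability, P(X < 7.5) = 0.333333·0.545916 + 0.333333·0.549714 + 0.333333·0.713495 = 0.603042.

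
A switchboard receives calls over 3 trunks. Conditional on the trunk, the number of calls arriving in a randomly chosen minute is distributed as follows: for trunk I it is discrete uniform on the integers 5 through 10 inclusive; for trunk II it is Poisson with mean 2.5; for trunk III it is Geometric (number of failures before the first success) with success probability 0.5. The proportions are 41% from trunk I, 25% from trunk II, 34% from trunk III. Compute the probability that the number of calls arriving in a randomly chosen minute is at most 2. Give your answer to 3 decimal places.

Conditional on each trunk, P(X ≤ 2): I: 0; II: 0.543813; III: 0.875.
By total probability, P(X ≤ 2) = 0.41·0 + 0.25·0.543813 + 0.34·0.875 = 0.433453.

0.433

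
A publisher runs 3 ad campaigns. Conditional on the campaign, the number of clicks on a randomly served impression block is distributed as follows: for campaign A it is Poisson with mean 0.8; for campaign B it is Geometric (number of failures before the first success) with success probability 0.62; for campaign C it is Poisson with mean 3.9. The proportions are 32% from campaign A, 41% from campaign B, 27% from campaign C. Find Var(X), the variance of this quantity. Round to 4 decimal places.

Per component, A: μ=0.8, E[X²]=1.44; B: μ=0.612903, E[X²]=1.3642; C: μ=3.9, E[X²]=19.11.
E[X] = 0.32·0.8 + 0.41·0.612903 + 0.27·3.9 = 1.56029.
E[X²] = 0.32·1.44 + 0.41·1.3642 + 0.27·19.11 = 6.17982.
Var(X) = E[X²] − (E[X])² = 6.17982 − 2.43451 = 3.74532.

3.7453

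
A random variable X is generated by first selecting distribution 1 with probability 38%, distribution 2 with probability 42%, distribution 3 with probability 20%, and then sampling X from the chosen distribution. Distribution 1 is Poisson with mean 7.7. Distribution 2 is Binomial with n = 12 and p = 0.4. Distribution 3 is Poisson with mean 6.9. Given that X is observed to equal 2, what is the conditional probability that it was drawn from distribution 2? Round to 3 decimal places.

Likelihoods P(X=2 | ·): 1: 0.0134241; 2: 0.0638523; 3: 0.0239903.
Posterior ∝ prior × likelihood. Numerator for 2: 0.42·0.0638523 = 0.026818.
Normalizing constant: 0.38·0.0134241 + 0.42·0.0638523 + 0.2·0.0239903 = 0.0367172.
P(2 | observation) = 0.026818 / 0.0367172 = 0.730393.

0.730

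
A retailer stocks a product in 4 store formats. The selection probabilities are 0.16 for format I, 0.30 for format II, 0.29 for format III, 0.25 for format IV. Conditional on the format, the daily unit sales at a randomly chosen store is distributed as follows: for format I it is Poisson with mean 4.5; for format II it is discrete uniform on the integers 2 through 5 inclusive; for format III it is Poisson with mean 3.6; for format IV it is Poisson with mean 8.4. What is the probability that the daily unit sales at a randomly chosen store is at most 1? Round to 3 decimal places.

Conditional on each format, P(X ≤ 1): I: 0.0610995; II: 0; III: 0.125689; IV: 0.00211375.
By total probability, P(X ≤ 1) = 0.16·0.0610995 + 0.3·0 + 0.29·0.125689 + 0.25·0.00211375 = 0.0467542.

0.047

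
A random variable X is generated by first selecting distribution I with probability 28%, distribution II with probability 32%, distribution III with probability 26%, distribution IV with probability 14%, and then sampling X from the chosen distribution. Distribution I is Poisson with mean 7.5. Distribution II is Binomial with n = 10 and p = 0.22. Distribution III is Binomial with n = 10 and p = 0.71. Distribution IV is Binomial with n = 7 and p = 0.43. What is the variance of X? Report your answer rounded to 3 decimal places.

Per component, I: μ=7.5, E[X²]=63.75; II: μ=2.2, E[X²]=6.556; III: μ=7.1, E[X²]=52.469; IV: μ=3.01, E[X²]=10.7758.
E[X] = 0.28·7.5 + 0.32·2.2 + 0.26·7.1 + 0.14·3.01 = 5.0714.
E[X²] = 0.28·63.75 + 0.32·6.556 + 0.26·52.469 + 0.14·10.7758 = 35.0985.
Var(X) = E[X²] − (E[X])² = 35.0985 − 25.7191 = 9.37937.

9.379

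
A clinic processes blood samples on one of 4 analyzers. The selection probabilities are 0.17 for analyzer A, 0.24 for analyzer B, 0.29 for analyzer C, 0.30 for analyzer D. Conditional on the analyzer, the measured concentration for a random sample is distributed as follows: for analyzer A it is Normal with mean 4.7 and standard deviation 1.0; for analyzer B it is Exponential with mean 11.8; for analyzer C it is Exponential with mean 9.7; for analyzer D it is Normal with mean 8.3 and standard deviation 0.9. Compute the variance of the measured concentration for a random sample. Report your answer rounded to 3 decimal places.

Per component, A: μ=4.7, E[X²]=23.09; B: μ=11.8, E[X²]=278.48; C: μ=9.7, E[X²]=188.18; D: μ=8.3, E[X²]=69.7.
E[X] = 0.17·4.7 + 0.24·11.8 + 0.29·9.7 + 0.3·8.3 = 8.934.
E[X²] = 0.17·23.09 + 0.24·278.48 + 0.29·188.18 + 0.3·69.7 = 146.243.
Var(X) = E[X²] − (E[X])² = 146.243 − 79.8164 = 66.4263.

66.426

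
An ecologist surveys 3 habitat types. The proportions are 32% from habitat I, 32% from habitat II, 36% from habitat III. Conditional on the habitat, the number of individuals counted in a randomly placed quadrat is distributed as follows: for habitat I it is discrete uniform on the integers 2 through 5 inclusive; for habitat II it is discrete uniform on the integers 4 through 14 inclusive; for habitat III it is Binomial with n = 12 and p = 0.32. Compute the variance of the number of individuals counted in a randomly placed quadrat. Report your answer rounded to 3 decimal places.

10.718

Per component, I: μ=3.5, E[X²]=13.5; II: μ=9, E[X²]=91; III: μ=3.84, E[X²]=17.3568.
E[X] = 0.32·3.5 + 0.32·9 + 0.36·3.84 = 5.3824.
E[X²] = 0.32·13.5 + 0.32·91 + 0.36·17.3568 = 39.6884.
Var(X) = E[X²] − (E[X])² = 39.6884 − 28.9702 = 10.7182.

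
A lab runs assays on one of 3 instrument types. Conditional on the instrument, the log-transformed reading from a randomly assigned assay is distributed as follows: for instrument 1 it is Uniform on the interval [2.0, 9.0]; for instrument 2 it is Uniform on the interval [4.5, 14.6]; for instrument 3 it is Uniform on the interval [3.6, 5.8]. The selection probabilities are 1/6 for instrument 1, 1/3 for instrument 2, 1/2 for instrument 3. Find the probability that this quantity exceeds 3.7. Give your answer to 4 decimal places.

0.9368

Conditional on each instrument, P(X > 3.7): 1: 0.757143; 2: 1; 3: 0.954545.
By total probability, P(X > 3.7) = 0.166667·0.757143 + 0.333333·1 + 0.5·0.954545 = 0.936797.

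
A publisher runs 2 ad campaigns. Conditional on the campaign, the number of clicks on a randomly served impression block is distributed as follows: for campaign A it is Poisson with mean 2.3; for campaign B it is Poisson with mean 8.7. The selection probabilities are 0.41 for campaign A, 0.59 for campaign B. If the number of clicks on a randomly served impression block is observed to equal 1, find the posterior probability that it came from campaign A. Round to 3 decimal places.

Likelihoods P(X=1 | ·): A: 0.230595; B: 0.0014493.
Posterior ∝ prior × likelihood. Numerator for A: 0.41·0.230595 = 0.0945441.
Normalizing constant: 0.41·0.230595 + 0.59·0.0014493 = 0.0953992.
P(A | observation) = 0.0945441 / 0.0953992 = 0.991037.

0.991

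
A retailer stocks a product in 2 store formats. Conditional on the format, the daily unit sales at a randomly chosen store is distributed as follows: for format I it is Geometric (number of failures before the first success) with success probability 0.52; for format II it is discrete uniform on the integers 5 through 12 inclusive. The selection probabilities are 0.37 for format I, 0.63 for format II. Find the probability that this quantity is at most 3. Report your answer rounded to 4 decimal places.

Conditional on each format, P(X ≤ 3): I: 0.946916; II: 0.
By total probability, P(X ≤ 3) = 0.37·0.946916 + 0.63·0 = 0.350359.

0.3504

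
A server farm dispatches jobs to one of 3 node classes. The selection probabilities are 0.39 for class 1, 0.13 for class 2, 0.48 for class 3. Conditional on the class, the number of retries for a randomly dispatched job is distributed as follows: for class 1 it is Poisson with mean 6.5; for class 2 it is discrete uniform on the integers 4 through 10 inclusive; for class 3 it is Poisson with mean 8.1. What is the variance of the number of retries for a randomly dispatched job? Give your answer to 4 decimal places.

Per component, 1: μ=6.5, E[X²]=48.75; 2: μ=7, E[X²]=53; 3: μ=8.1, E[X²]=73.71.
E[X] = 0.39·6.5 + 0.13·7 + 0.48·8.1 = 7.333.
E[X²] = 0.39·48.75 + 0.13·53 + 0.48·73.71 = 61.2833.
Var(X) = E[X²] − (E[X])² = 61.2833 − 53.7729 = 7.51041.

7.5104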